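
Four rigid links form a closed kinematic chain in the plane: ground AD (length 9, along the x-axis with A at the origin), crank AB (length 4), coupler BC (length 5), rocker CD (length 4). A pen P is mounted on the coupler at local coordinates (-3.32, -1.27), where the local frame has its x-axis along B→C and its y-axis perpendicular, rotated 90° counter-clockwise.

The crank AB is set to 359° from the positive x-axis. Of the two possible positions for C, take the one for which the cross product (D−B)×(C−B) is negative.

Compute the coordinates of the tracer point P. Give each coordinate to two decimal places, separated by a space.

A=(0,0), D=(9.00,0)
B = A + 4.00·(cos359°, sin359°) = (3.9994, -0.0698)
|BD| = 5.0011
circle(B,5.00) ∩ circle(D,4.00): a=3.4004, h=3.6657
  candidates: C₊=(7.3482,3.6430) cross=18.333; C₋=(7.4506,-3.6877) cross=-18.333
  mode - wants cross < 0 → take C=(7.4506,-3.6877) (cross=-18.333)
ex = (C−B)/|BC| = (0.6902,-0.7236); ey = (0.7236,0.6902)
P = B + -3.32·ex + -1.27·ey = (0.7889,1.4559)

0.79 1.46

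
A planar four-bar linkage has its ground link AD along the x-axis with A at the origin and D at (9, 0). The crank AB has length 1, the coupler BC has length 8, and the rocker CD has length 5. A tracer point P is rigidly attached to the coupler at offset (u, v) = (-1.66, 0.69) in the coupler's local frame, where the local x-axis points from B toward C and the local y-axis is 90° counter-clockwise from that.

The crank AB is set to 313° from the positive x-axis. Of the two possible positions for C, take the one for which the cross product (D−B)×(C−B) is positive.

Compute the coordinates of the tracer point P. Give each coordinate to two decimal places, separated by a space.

-1.03 -1.29

A=(0,0), D=(9.00,0)
B = A + 1.00·(cos313°, sin313°) = (0.6820, -0.7314)
|BD| = 8.3501
circle(B,8.00) ∩ circle(D,5.00): a=6.5103, h=4.6492
  candidates: C₊=(6.7601,4.4702) cross=38.822; C₋=(7.5745,-4.7925) cross=-38.822
  mode + wants cross > 0 → take C=(6.7601,4.4702) (cross=38.822)
ex = (C−B)/|BC| = (0.7598,0.6502); ey = (-0.6502,0.7598)
P = B + -1.66·ex + 0.69·ey = (-1.0278,-1.2864)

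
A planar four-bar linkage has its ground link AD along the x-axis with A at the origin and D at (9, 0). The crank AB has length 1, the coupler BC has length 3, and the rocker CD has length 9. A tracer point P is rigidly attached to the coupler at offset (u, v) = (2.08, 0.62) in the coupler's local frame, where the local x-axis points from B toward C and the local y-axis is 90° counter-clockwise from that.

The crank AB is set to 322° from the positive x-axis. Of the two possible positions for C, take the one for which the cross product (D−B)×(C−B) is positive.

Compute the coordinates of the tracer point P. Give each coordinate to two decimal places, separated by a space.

-0.15 1.34

A=(0,0), D=(9.00,0)
B = A + 1.00·(cos322°, sin322°) = (0.7880, -0.6157)
|BD| = 8.2350
circle(B,3.00) ∩ circle(D,9.00): a=-0.2540, h=2.9892
  candidates: C₊=(0.3112,2.3462) cross=24.616; C₋=(0.7582,-3.6155) cross=-24.616
  mode + wants cross > 0 → take C=(0.3112,2.3462) (cross=24.616)
ex = (C−B)/|BC| = (-0.1589,0.9873); ey = (-0.9873,-0.1589)
P = B + 2.08·ex + 0.62·ey = (-0.1547,1.3394)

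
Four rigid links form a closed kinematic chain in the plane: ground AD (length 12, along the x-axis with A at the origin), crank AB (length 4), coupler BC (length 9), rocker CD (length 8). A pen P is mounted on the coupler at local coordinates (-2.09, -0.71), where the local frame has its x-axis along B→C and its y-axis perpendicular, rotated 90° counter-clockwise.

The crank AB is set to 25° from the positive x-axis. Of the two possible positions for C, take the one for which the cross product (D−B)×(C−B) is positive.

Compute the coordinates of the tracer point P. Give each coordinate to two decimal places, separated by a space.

2.57 -0.25

A=(0,0), D=(12.00,0)
B = A + 4.00·(cos25°, sin25°) = (3.6252, 1.6905)
|BD| = 8.5437
circle(B,9.00) ∩ circle(D,8.00): a=5.2667, h=7.2981
  candidates: C₊=(10.2318,7.8022) cross=62.352; C₋=(7.3438,-6.5054) cross=-62.352
  mode + wants cross > 0 → take C=(10.2318,7.8022) (cross=62.352)
ex = (C−B)/|BC| = (0.7341,0.6791); ey = (-0.6791,0.7341)
P = B + -2.09·ex + -0.71·ey = (2.5732,-0.2500)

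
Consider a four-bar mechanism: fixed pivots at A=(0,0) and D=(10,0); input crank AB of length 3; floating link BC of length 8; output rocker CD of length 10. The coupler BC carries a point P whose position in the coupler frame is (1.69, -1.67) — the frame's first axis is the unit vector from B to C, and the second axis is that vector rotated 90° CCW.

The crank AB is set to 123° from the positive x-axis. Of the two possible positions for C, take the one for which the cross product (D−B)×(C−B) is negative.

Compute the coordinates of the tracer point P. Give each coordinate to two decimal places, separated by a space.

-2.57 0.33

A=(0,0), D=(10.00,0)
B = A + 3.00·(cos123°, sin123°) = (-1.6339, 2.5160)
|BD| = 11.9029
circle(B,8.00) ∩ circle(D,10.00): a=4.4392, h=6.6553
  candidates: C₊=(4.1118,8.0826) cross=79.218; C₋=(1.2982,-4.9273) cross=-79.218
  mode - wants cross < 0 → take C=(1.2982,-4.9273) (cross=-79.218)
ex = (C−B)/|BC| = (0.3665,-0.9304); ey = (0.9304,0.3665)
P = B + 1.69·ex + -1.67·ey = (-2.5683,0.3315)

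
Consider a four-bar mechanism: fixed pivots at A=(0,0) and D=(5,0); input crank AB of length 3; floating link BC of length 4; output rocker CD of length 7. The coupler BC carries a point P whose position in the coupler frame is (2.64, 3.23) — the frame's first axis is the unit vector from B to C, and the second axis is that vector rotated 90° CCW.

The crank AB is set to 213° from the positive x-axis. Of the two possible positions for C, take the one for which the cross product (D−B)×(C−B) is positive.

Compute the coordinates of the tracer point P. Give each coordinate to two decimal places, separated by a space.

A=(0,0), D=(5.00,0)
B = A + 3.00·(cos213°, sin213°) = (-2.5160, -1.6339)
|BD| = 7.6916
circle(B,4.00) ∩ circle(D,7.00): a=1.7006, h=3.6205
  candidates: C₊=(-1.6234,2.2652) cross=27.847; C₋=(-0.0851,-4.8105) cross=-27.847
  mode + wants cross > 0 → take C=(-1.6234,2.2652) (cross=27.847)
ex = (C−B)/|BC| = (0.2232,0.9748); ey = (-0.9748,0.2232)
P = B + 2.64·ex + 3.23·ey = (-5.0754,1.6603)

-5.08 1.66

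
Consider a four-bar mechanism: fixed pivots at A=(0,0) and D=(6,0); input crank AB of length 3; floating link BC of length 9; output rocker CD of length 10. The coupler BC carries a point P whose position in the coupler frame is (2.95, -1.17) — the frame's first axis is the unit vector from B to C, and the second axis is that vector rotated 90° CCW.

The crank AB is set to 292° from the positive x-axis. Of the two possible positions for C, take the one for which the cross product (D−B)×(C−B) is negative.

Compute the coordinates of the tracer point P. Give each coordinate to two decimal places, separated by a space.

1.95 -5.84

A=(0,0), D=(6.00,0)
B = A + 3.00·(cos292°, sin292°) = (1.1238, -2.7816)
|BD| = 5.6137
circle(B,9.00) ∩ circle(D,10.00): a=1.1146, h=8.9307
  candidates: C₊=(-2.3331,5.5281) cross=50.135; C₋=(6.5170,-9.9866) cross=-50.135
  mode - wants cross < 0 → take C=(6.5170,-9.9866) (cross=-50.135)
ex = (C−B)/|BC| = (0.5992,-0.8006); ey = (0.8006,0.5992)
P = B + 2.95·ex + -1.17·ey = (1.9549,-5.8443)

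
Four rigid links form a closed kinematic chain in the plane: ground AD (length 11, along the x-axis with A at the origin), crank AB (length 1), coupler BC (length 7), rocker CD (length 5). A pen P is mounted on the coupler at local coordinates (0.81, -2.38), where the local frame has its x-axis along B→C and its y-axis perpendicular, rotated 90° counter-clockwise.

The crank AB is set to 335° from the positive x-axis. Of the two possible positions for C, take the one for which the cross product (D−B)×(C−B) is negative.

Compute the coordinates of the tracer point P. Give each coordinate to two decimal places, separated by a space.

A=(0,0), D=(11.00,0)
B = A + 1.00·(cos335°, sin335°) = (0.9063, -0.4226)
|BD| = 10.1025
circle(B,7.00) ∩ circle(D,5.00): a=6.2391, h=3.1739
  candidates: C₊=(7.0072,3.0095) cross=32.065; C₋=(7.2727,-3.3328) cross=-32.065
  mode - wants cross < 0 → take C=(7.2727,-3.3328) (cross=-32.065)
ex = (C−B)/|BC| = (0.9095,-0.4157); ey = (0.4157,0.9095)
P = B + 0.81·ex + -2.38·ey = (0.6535,-2.9239)

0.65 -2.92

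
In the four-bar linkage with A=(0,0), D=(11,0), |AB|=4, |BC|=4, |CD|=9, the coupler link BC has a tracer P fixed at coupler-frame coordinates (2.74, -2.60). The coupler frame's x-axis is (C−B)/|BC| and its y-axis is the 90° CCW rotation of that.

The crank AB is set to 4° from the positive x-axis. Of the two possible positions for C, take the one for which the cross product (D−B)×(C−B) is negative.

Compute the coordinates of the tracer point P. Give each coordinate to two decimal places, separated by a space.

A=(0,0), D=(11.00,0)
B = A + 4.00·(cos4°, sin4°) = (3.9903, 0.2790)
|BD| = 7.0153
circle(B,4.00) ∩ circle(D,9.00): a=-1.1251, h=3.8385
  candidates: C₊=(3.0187,4.1593) cross=26.928; C₋=(2.7134,-3.5117) cross=-26.928
  mode - wants cross < 0 → take C=(2.7134,-3.5117) (cross=-26.928)
ex = (C−B)/|BC| = (-0.3192,-0.9477); ey = (0.9477,-0.3192)
P = B + 2.74·ex + -2.60·ey = (0.6516,-1.4877)

0.65 -1.49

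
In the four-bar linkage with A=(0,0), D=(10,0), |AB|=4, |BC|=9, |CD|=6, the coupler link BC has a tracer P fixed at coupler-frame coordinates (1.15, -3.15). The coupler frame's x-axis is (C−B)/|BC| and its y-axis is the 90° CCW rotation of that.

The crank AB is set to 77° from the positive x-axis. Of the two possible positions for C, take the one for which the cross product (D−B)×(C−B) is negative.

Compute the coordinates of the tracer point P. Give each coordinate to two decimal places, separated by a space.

-1.24 1.32

A=(0,0), D=(10.00,0)
B = A + 4.00·(cos77°, sin77°) = (0.8998, 3.8975)
|BD| = 9.8997
circle(B,9.00) ∩ circle(D,6.00): a=7.2226, h=5.3697
  candidates: C₊=(9.6532,5.9900) cross=53.158; C₋=(5.4251,-3.8821) cross=-53.158
  mode - wants cross < 0 → take C=(5.4251,-3.8821) (cross=-53.158)
ex = (C−B)/|BC| = (0.5028,-0.8644); ey = (0.8644,0.5028)
P = B + 1.15·ex + -3.15·ey = (-1.2448,1.3196)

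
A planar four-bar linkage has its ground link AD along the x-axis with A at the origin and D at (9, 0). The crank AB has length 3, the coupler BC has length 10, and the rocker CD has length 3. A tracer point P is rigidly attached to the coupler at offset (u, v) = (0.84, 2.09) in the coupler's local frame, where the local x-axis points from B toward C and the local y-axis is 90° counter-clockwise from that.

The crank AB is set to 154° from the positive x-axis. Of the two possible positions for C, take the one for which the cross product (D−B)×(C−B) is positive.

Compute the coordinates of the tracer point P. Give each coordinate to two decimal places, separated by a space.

A=(0,0), D=(9.00,0)
B = A + 3.00·(cos154°, sin154°) = (-2.6964, 1.3151)
|BD| = 11.7701
circle(B,10.00) ∩ circle(D,3.00): a=9.7508, h=2.2186
  candidates: C₊=(7.2412,2.4304) cross=26.114; C₋=(6.7454,-1.9791) cross=-26.114
  mode + wants cross > 0 → take C=(7.2412,2.4304) (cross=26.114)
ex = (C−B)/|BC| = (0.9938,0.1115); ey = (-0.1115,0.9938)
P = B + 0.84·ex + 2.09·ey = (-2.0947,3.4858)

-2.09 3.49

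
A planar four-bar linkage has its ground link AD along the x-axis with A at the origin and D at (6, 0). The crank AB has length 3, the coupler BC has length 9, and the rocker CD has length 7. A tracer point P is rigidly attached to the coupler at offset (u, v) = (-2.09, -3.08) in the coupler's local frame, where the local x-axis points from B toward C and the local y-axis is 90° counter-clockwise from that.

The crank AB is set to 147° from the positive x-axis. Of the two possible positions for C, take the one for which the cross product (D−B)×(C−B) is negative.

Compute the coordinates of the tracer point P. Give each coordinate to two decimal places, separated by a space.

A=(0,0), D=(6.00,0)
B = A + 3.00·(cos147°, sin147°) = (-2.5160, 1.6339)
|BD| = 8.6713
circle(B,9.00) ∩ circle(D,7.00): a=6.1808, h=6.5420
  candidates: C₊=(4.7868,6.8941) cross=56.728; C₋=(2.3214,-5.9555) cross=-56.728
  mode - wants cross < 0 → take C=(2.3214,-5.9555) (cross=-56.728)
ex = (C−B)/|BC| = (0.5375,-0.8433); ey = (0.8433,0.5375)
P = B + -2.09·ex + -3.08·ey = (-6.2366,1.7409)

-6.24 1.74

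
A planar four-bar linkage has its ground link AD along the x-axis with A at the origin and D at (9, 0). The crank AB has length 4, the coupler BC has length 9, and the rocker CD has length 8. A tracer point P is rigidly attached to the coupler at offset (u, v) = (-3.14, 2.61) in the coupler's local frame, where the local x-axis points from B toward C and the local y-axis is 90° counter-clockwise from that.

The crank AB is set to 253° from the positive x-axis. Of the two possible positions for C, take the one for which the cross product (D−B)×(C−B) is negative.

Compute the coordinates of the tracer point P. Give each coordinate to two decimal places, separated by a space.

-2.87 -0.11

A=(0,0), D=(9.00,0)
B = A + 4.00·(cos253°, sin253°) = (-1.1695, -3.8252)
|BD| = 10.8651
circle(B,9.00) ∩ circle(D,8.00): a=6.2149, h=6.5096
  candidates: C₊=(2.3557,4.4557) cross=70.728; C₋=(6.9393,-7.7300) cross=-70.728
  mode - wants cross < 0 → take C=(6.9393,-7.7300) (cross=-70.728)
ex = (C−B)/|BC| = (0.9010,-0.4339); ey = (0.4339,0.9010)
P = B + -3.14·ex + 2.61·ey = (-2.8662,-0.1113)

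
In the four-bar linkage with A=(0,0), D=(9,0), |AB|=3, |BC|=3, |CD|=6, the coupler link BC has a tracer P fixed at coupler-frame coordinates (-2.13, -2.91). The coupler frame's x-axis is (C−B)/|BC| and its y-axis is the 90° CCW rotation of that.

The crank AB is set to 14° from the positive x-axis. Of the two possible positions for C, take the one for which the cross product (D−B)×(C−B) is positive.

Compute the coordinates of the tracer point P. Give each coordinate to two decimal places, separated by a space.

A=(0,0), D=(9.00,0)
B = A + 3.00·(cos14°, sin14°) = (2.9109, 0.7258)
|BD| = 6.1322
circle(B,3.00) ∩ circle(D,6.00): a=0.8646, h=2.8727
  candidates: C₊=(4.1094,3.4760) cross=17.616; C₋=(3.4294,-2.2291) cross=-17.616
  mode + wants cross > 0 → take C=(4.1094,3.4760) (cross=17.616)
ex = (C−B)/|BC| = (0.3995,0.9167); ey = (-0.9167,0.3995)
P = B + -2.13·ex + -2.91·ey = (4.7276,-2.3894)

4.73 -2.39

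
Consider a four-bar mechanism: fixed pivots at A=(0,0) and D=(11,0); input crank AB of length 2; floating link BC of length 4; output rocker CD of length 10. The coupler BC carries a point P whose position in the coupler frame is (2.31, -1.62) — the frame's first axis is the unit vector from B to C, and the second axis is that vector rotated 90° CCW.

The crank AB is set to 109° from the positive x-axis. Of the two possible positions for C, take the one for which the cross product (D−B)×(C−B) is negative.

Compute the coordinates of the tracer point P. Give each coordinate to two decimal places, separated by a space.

A=(0,0), D=(11.00,0)
B = A + 2.00·(cos109°, sin109°) = (-0.6511, 1.8910)
|BD| = 11.8036
circle(B,4.00) ∩ circle(D,10.00): a=2.3436, h=3.2416
  candidates: C₊=(2.1815,4.7153) cross=38.262; C₋=(1.1428,-1.6841) cross=-38.262
  mode - wants cross < 0 → take C=(1.1428,-1.6841) (cross=-38.262)
ex = (C−B)/|BC| = (0.4485,-0.8938); ey = (0.8938,0.4485)
P = B + 2.31·ex + -1.62·ey = (-1.0631,-0.9002)

-1.06 -0.90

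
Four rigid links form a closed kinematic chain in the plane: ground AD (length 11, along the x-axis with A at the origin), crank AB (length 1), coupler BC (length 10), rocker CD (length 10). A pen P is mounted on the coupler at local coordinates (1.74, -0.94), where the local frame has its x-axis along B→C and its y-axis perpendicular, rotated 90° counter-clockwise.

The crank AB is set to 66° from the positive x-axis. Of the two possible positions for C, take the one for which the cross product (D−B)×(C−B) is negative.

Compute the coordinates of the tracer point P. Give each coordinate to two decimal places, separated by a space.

A=(0,0), D=(11.00,0)
B = A + 1.00·(cos66°, sin66°) = (0.4067, 0.9135)
|BD| = 10.6326
circle(B,10.00) ∩ circle(D,10.00): a=5.3163, h=8.4698
  candidates: C₊=(6.4311,8.8952) cross=90.056; C₋=(4.9757,-7.9817) cross=-90.056
  mode - wants cross < 0 → take C=(4.9757,-7.9817) (cross=-90.056)
ex = (C−B)/|BC| = (0.4569,-0.8895); ey = (0.8895,0.4569)
P = B + 1.74·ex + -0.94·ey = (0.3656,-1.0637)

0.37 -1.06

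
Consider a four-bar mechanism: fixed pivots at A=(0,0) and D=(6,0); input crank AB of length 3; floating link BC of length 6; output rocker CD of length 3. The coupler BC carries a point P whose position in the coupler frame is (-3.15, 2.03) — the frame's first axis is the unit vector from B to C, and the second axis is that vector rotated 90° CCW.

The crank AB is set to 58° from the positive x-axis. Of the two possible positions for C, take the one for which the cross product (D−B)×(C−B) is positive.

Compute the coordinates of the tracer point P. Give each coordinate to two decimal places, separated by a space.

-1.56 4.57

A=(0,0), D=(6.00,0)
B = A + 3.00·(cos58°, sin58°) = (1.5898, 2.5441)
|BD| = 5.0915
circle(B,6.00) ∩ circle(D,3.00): a=5.1972, h=2.9981
  candidates: C₊=(7.5898,2.5441) cross=15.265; C₋=(4.5935,-2.6499) cross=-15.265
  mode + wants cross > 0 → take C=(7.5898,2.5441) (cross=15.265)
ex = (C−B)/|BC| = (1.0000,0.0000); ey = (-0.0000,1.0000)
P = B + -3.15·ex + 2.03·ey = (-1.5602,4.5741)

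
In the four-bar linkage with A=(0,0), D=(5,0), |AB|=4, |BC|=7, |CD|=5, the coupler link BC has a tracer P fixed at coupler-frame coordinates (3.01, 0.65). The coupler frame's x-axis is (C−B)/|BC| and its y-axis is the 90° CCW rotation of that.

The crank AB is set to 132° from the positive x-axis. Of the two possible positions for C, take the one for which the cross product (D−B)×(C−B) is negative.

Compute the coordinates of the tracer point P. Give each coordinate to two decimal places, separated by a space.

A=(0,0), D=(5.00,0)
B = A + 4.00·(cos132°, sin132°) = (-2.6765, 2.9726)
|BD| = 8.2320
circle(B,7.00) ∩ circle(D,5.00): a=5.5737, h=4.2348
  candidates: C₊=(4.0503,4.9090) cross=34.861; C₋=(0.9919,-2.9892) cross=-34.861
  mode - wants cross < 0 → take C=(0.9919,-2.9892) (cross=-34.861)
ex = (C−B)/|BC| = (0.5241,-0.8517); ey = (0.8517,0.5241)
P = B + 3.01·ex + 0.65·ey = (-0.5455,0.7497)

-0.55 0.75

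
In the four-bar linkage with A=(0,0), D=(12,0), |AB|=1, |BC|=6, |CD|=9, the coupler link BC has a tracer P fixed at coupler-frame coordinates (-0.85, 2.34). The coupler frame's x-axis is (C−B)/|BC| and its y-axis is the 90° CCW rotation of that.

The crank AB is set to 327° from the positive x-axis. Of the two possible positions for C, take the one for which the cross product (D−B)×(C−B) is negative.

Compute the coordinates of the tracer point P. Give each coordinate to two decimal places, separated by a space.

2.11 1.60

A=(0,0), D=(12.00,0)
B = A + 1.00·(cos327°, sin327°) = (0.8387, -0.5446)
|BD| = 11.1746
circle(B,6.00) ∩ circle(D,9.00): a=3.5738, h=4.8195
  candidates: C₊=(4.1733,4.4433) cross=53.856; C₋=(4.6431,-5.1843) cross=-53.856
  mode - wants cross < 0 → take C=(4.6431,-5.1843) (cross=-53.856)
ex = (C−B)/|BC| = (0.6341,-0.7733); ey = (0.7733,0.6341)
P = B + -0.85·ex + 2.34·ey = (2.1092,1.5964)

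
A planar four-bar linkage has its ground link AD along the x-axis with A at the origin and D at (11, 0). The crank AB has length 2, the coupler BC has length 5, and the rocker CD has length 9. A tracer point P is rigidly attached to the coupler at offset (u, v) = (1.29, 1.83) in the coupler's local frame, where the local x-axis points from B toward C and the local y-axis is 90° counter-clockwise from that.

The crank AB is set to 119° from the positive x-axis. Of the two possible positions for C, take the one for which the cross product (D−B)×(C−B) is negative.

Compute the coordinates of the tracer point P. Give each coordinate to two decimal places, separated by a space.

1.26 1.94

A=(0,0), D=(11.00,0)
B = A + 2.00·(cos119°, sin119°) = (-0.9696, 1.7492)
|BD| = 12.0968
circle(B,5.00) ∩ circle(D,9.00): a=3.7337, h=3.3256
  candidates: C₊=(3.2057,4.4999) cross=40.229; C₋=(2.2440,-2.0813) cross=-40.229
  mode - wants cross < 0 → take C=(2.2440,-2.0813) (cross=-40.229)
ex = (C−B)/|BC| = (0.6427,-0.7661); ey = (0.7661,0.6427)
P = B + 1.29·ex + 1.83·ey = (1.2615,1.9371)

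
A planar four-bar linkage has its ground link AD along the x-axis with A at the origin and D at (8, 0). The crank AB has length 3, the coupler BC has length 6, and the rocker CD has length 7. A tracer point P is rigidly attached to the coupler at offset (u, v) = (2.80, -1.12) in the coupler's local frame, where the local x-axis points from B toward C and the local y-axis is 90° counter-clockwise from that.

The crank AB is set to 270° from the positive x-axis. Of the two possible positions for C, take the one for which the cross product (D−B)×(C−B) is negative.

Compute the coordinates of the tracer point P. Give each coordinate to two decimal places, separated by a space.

A=(0,0), D=(8.00,0)
B = A + 3.00·(cos270°, sin270°) = (-0.0000, -3.0000)
|BD| = 8.5440
circle(B,6.00) ∩ circle(D,7.00): a=3.5112, h=4.8653
  candidates: C₊=(1.5793,2.7884) cross=41.569; C₋=(4.9960,-6.3227) cross=-41.569
  mode - wants cross < 0 → take C=(4.9960,-6.3227) (cross=-41.569)
ex = (C−B)/|BC| = (0.8327,-0.5538); ey = (0.5538,0.8327)
P = B + 2.80·ex + -1.12·ey = (1.7112,-5.4832)

1.71 -5.48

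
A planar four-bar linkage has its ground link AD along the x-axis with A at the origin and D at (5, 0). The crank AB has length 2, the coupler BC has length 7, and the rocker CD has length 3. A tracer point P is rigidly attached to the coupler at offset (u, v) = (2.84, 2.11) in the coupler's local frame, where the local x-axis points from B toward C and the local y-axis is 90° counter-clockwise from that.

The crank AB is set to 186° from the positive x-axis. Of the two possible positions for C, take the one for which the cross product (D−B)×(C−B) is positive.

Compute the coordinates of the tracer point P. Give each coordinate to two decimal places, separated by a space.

-0.39 2.95

A=(0,0), D=(5.00,0)
B = A + 2.00·(cos186°, sin186°) = (-1.9890, -0.2091)
|BD| = 6.9922
circle(B,7.00) ∩ circle(D,3.00): a=6.3564, h=2.9319
  candidates: C₊=(4.2769,2.9115) cross=20.500; C₋=(4.4522,-2.9496) cross=-20.500
  mode + wants cross > 0 → take C=(4.2769,2.9115) (cross=20.500)
ex = (C−B)/|BC| = (0.8951,0.4458); ey = (-0.4458,0.8951)
P = B + 2.84·ex + 2.11·ey = (-0.3875,2.9457)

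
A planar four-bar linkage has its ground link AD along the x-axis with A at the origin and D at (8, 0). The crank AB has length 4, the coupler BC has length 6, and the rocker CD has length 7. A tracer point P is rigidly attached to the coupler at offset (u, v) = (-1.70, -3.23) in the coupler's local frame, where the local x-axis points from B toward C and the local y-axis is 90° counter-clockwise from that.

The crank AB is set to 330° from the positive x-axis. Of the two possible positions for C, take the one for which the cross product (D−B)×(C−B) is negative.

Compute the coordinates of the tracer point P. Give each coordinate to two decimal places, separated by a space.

-0.16 -2.46

A=(0,0), D=(8.00,0)
B = A + 4.00·(cos330°, sin330°) = (3.4641, -2.0000)
|BD| = 4.9573
circle(B,6.00) ∩ circle(D,7.00): a=1.1674, h=5.8853
  candidates: C₊=(2.1579,3.8561) cross=29.175; C₋=(6.9067,-6.9141) cross=-29.175
  mode - wants cross < 0 → take C=(6.9067,-6.9141) (cross=-29.175)
ex = (C−B)/|BC| = (0.5738,-0.8190); ey = (0.8190,0.5738)
P = B + -1.70·ex + -3.23·ey = (-0.1567,-2.4610)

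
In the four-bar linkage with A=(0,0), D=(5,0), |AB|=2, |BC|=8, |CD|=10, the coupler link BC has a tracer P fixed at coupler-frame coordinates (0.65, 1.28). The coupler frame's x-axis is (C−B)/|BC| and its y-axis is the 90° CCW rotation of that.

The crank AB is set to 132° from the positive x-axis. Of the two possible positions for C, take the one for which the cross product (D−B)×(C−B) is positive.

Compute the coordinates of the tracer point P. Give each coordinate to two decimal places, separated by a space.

A=(0,0), D=(5.00,0)
B = A + 2.00·(cos132°, sin132°) = (-1.3383, 1.4863)
|BD| = 6.5102
circle(B,8.00) ∩ circle(D,10.00): a=0.4902, h=7.9850
  candidates: C₊=(0.9620,9.1485) cross=51.984; C₋=(-2.6840,-6.3997) cross=-51.984
  mode + wants cross > 0 → take C=(0.9620,9.1485) (cross=51.984)
ex = (C−B)/|BC| = (0.2875,0.9578); ey = (-0.9578,0.2875)
P = B + 0.65·ex + 1.28·ey = (-2.3773,2.4769)

-2.38 2.48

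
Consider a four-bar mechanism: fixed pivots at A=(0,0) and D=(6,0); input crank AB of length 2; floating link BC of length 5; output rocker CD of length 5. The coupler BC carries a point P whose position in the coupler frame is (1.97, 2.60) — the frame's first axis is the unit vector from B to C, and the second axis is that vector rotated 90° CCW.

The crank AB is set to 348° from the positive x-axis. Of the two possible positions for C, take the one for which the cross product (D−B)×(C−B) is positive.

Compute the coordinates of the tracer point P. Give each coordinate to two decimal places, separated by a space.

A=(0,0), D=(6.00,0)
B = A + 2.00·(cos348°, sin348°) = (1.9563, -0.4158)
|BD| = 4.0650
circle(B,5.00) ∩ circle(D,5.00): a=2.0325, h=4.5682
  candidates: C₊=(3.5108,4.3364) cross=18.570; C₋=(4.4454,-4.7522) cross=-18.570
  mode + wants cross > 0 → take C=(3.5108,4.3364) (cross=18.570)
ex = (C−B)/|BC| = (0.3109,0.9504); ey = (-0.9504,0.3109)
P = B + 1.97·ex + 2.60·ey = (0.0976,2.2649)

0.10 2.26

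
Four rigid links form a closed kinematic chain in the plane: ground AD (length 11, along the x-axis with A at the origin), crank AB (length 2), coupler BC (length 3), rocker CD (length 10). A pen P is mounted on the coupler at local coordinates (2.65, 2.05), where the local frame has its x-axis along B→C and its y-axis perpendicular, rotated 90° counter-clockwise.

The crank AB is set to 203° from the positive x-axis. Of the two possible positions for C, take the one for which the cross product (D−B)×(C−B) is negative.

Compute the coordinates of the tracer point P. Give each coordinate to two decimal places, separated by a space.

A=(0,0), D=(11.00,0)
B = A + 2.00·(cos203°, sin203°) = (-1.8410, -0.7815)
|BD| = 12.8648
circle(B,3.00) ∩ circle(D,10.00): a=2.8956, h=0.7846
  candidates: C₊=(1.0016,0.1776) cross=10.093; C₋=(1.0969,-1.3887) cross=-10.093
  mode - wants cross < 0 → take C=(1.0969,-1.3887) (cross=-10.093)
ex = (C−B)/|BC| = (0.9793,-0.2024); ey = (0.2024,0.9793)
P = B + 2.65·ex + 2.05·ey = (1.1691,0.6897)

1.17 0.69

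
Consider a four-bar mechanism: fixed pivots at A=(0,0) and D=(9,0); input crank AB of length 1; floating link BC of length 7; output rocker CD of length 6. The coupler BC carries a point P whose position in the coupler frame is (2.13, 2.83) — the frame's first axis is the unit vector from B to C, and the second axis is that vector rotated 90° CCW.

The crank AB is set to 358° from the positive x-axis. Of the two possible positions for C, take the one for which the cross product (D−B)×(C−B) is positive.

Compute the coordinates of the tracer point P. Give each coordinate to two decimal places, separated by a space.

A=(0,0), D=(9.00,0)
B = A + 1.00·(cos358°, sin358°) = (0.9994, -0.0349)
|BD| = 8.0007
circle(B,7.00) ∩ circle(D,6.00): a=4.8128, h=5.0830
  candidates: C₊=(5.7899,5.0691) cross=40.668; C₋=(5.8343,-5.0969) cross=-40.668
  mode + wants cross > 0 → take C=(5.7899,5.0691) (cross=40.668)
ex = (C−B)/|BC| = (0.6844,0.7291); ey = (-0.7291,0.6844)
P = B + 2.13·ex + 2.83·ey = (0.3936,3.4549)

0.39 3.45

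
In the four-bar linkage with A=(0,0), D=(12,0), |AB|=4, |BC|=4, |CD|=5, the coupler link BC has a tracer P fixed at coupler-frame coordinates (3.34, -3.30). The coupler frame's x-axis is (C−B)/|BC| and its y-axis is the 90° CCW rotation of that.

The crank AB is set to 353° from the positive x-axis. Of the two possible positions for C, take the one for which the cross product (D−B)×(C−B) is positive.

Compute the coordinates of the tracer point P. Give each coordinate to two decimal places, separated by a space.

8.58 -1.40

A=(0,0), D=(12.00,0)
B = A + 4.00·(cos353°, sin353°) = (3.9702, -0.4875)
|BD| = 8.0446
circle(B,4.00) ∩ circle(D,5.00): a=3.4629, h=2.0020
  candidates: C₊=(7.3054,1.7207) cross=16.106; C₋=(7.5481,-2.2760) cross=-16.106
  mode + wants cross > 0 → take C=(7.3054,1.7207) (cross=16.106)
ex = (C−B)/|BC| = (0.8338,0.5521); ey = (-0.5521,0.8338)
P = B + 3.34·ex + -3.30·ey = (8.5769,-1.3952)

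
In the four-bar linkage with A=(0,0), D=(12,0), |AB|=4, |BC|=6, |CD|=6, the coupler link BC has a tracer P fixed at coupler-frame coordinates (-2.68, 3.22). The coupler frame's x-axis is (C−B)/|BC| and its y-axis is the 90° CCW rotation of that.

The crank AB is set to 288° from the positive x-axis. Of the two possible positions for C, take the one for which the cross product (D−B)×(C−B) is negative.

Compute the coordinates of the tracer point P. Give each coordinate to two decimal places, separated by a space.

A=(0,0), D=(12.00,0)
B = A + 4.00·(cos288°, sin288°) = (1.2361, -3.8042)
|BD| = 11.4164
circle(B,6.00) ∩ circle(D,6.00): a=5.7082, h=1.8484
  candidates: C₊=(6.0021,-0.1594) cross=21.102; C₋=(7.2340,-3.6448) cross=-21.102
  mode - wants cross < 0 → take C=(7.2340,-3.6448) (cross=-21.102)
ex = (C−B)/|BC| = (0.9996,0.0266); ey = (-0.0266,0.9996)
P = B + -2.68·ex + 3.22·ey = (-1.5285,-0.6566)

-1.53 -0.66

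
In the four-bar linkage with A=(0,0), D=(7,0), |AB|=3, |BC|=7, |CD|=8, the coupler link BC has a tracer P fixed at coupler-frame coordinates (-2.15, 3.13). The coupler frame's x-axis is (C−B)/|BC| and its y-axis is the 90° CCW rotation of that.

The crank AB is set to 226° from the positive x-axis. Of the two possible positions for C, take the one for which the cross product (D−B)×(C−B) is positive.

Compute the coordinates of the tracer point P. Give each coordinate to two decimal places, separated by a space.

-5.76 -3.10

A=(0,0), D=(7.00,0)
B = A + 3.00·(cos226°, sin226°) = (-2.0840, -2.1580)
|BD| = 9.3368
circle(B,7.00) ∩ circle(D,8.00): a=3.8651, h=5.8362
  candidates: C₊=(0.3276,4.4135) cross=54.491; C₋=(3.0254,-6.9428) cross=-54.491
  mode + wants cross > 0 → take C=(0.3276,4.4135) (cross=54.491)
ex = (C−B)/|BC| = (0.3445,0.9388); ey = (-0.9388,0.3445)
P = B + -2.15·ex + 3.13·ey = (-5.7631,-3.0981)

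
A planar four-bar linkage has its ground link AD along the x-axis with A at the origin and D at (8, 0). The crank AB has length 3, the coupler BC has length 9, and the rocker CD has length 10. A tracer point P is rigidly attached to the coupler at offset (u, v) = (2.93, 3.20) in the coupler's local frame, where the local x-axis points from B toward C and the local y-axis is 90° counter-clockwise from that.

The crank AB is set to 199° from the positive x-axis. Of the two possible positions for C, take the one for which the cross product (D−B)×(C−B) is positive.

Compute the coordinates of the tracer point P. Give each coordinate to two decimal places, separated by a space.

A=(0,0), D=(8.00,0)
B = A + 3.00·(cos199°, sin199°) = (-2.8366, -0.9767)
|BD| = 10.8805
circle(B,9.00) ∩ circle(D,10.00): a=4.5671, h=7.7551
  candidates: C₊=(1.0160,7.1571) cross=84.379; C₋=(2.4083,-8.2905) cross=-84.379
  mode + wants cross > 0 → take C=(1.0160,7.1571) (cross=84.379)
ex = (C−B)/|BC| = (0.4281,0.9038); ey = (-0.9038,0.4281)
P = B + 2.93·ex + 3.20·ey = (-4.4743,3.0411)

-4.47 3.04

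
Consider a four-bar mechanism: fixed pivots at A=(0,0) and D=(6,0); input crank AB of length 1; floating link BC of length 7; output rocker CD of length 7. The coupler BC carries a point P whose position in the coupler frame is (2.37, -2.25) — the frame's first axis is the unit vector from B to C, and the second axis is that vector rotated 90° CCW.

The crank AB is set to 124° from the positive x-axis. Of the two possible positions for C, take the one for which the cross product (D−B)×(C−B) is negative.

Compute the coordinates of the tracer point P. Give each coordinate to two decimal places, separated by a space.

A=(0,0), D=(6.00,0)
B = A + 1.00·(cos124°, sin124°) = (-0.5592, 0.8290)
|BD| = 6.6114
circle(B,7.00) ∩ circle(D,7.00): a=3.3057, h=6.1703
  candidates: C₊=(3.4941,6.5361) cross=40.794; C₋=(1.9467,-5.7071) cross=-40.794
  mode - wants cross < 0 → take C=(1.9467,-5.7071) (cross=-40.794)
ex = (C−B)/|BC| = (0.3580,-0.9337); ey = (0.9337,0.3580)
P = B + 2.37·ex + -2.25·ey = (-1.8117,-2.1894)

-1.81 -2.19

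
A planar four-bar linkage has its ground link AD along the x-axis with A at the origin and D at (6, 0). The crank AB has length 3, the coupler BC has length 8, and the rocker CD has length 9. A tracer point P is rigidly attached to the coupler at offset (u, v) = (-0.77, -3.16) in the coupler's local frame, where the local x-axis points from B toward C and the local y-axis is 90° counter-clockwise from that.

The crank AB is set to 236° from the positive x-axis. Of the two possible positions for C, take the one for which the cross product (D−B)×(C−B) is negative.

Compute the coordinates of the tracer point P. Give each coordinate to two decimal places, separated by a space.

-4.60 -3.92

A=(0,0), D=(6.00,0)
B = A + 3.00·(cos236°, sin236°) = (-1.6776, -2.4871)
|BD| = 8.0704
circle(B,8.00) ∩ circle(D,9.00): a=2.9820, h=7.4235
  candidates: C₊=(-1.1285,5.4940) cross=59.910; C₋=(3.4470,-8.6303) cross=-59.910
  mode - wants cross < 0 → take C=(3.4470,-8.6303) (cross=-59.910)
ex = (C−B)/|BC| = (0.6406,-0.7679); ey = (0.7679,0.6406)
P = B + -0.77·ex + -3.16·ey = (-4.5974,-3.9200)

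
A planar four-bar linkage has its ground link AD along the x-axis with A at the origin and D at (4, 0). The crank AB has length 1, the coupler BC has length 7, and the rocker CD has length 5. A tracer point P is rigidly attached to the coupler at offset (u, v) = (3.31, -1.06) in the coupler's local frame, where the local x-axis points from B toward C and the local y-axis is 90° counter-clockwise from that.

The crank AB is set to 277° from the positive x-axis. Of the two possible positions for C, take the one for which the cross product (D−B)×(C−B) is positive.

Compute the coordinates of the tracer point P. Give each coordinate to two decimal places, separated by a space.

2.74 1.29

A=(0,0), D=(4.00,0)
B = A + 1.00·(cos277°, sin277°) = (0.1219, -0.9925)
|BD| = 4.0031
circle(B,7.00) ∩ circle(D,5.00): a=4.9992, h=4.8998
  candidates: C₊=(3.7501,4.9938) cross=19.614; C₋=(6.1798,-4.4998) cross=-19.614
  mode + wants cross > 0 → take C=(3.7501,4.9938) (cross=19.614)
ex = (C−B)/|BC| = (0.5183,0.8552); ey = (-0.8552,0.5183)
P = B + 3.31·ex + -1.06·ey = (2.7440,1.2887)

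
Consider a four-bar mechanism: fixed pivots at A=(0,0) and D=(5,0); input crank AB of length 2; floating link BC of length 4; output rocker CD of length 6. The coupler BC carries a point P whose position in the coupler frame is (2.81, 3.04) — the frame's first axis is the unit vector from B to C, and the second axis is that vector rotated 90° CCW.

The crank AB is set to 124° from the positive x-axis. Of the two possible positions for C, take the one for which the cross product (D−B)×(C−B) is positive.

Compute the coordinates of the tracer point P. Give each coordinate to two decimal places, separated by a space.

-1.74 5.75

A=(0,0), D=(5.00,0)
B = A + 2.00·(cos124°, sin124°) = (-1.1184, 1.6581)
|BD| = 6.3391
circle(B,4.00) ∩ circle(D,6.00): a=1.5920, h=3.6695
  candidates: C₊=(1.3780,4.7834) cross=23.261; C₋=(-0.5416,-2.3001) cross=-23.261
  mode + wants cross > 0 → take C=(1.3780,4.7834) (cross=23.261)
ex = (C−B)/|BC| = (0.6241,0.7813); ey = (-0.7813,0.6241)
P = B + 2.81·ex + 3.04·ey = (-1.7399,5.7509)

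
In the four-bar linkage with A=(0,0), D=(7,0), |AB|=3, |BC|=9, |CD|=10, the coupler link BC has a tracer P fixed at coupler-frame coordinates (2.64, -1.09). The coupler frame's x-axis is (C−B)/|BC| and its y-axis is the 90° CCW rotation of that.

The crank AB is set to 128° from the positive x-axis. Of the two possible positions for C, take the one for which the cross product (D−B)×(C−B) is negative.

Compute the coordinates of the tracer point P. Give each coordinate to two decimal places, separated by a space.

A=(0,0), D=(7.00,0)
B = A + 3.00·(cos128°, sin128°) = (-1.8470, 2.3640)
|BD| = 9.1574
circle(B,9.00) ∩ circle(D,10.00): a=3.5413, h=8.2740
  candidates: C₊=(3.7102,9.4434) cross=75.768; C₋=(-0.5617,-6.5437) cross=-75.768
  mode - wants cross < 0 → take C=(-0.5617,-6.5437) (cross=-75.768)
ex = (C−B)/|BC| = (0.1428,-0.9898); ey = (0.9898,0.1428)
P = B + 2.64·ex + -1.09·ey = (-2.5488,-0.4046)

-2.55 -0.40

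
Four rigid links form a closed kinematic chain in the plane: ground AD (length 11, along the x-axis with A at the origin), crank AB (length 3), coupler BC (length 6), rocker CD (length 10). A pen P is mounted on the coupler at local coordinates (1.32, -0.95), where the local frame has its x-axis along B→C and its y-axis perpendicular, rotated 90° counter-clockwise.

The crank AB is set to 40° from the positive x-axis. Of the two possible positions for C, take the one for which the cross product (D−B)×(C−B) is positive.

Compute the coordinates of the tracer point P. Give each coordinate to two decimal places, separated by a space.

A=(0,0), D=(11.00,0)
B = A + 3.00·(cos40°, sin40°) = (2.2981, 1.9284)
|BD| = 8.9130
circle(B,6.00) ∩ circle(D,10.00): a=0.8662, h=5.9371
  candidates: C₊=(4.4284,7.5375) cross=52.918; C₋=(1.8593,-4.0556) cross=-52.918
  mode + wants cross > 0 → take C=(4.4284,7.5375) (cross=52.918)
ex = (C−B)/|BC| = (0.3550,0.9349); ey = (-0.9349,0.3550)
P = B + 1.32·ex + -0.95·ey = (3.6549,2.8251)

3.65 2.83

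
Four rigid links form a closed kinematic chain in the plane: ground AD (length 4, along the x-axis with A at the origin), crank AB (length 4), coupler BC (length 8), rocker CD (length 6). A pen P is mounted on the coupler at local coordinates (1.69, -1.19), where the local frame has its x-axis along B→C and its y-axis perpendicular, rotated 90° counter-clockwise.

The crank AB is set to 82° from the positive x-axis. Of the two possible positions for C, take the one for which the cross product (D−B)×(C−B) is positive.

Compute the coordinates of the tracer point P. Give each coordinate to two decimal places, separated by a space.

A=(0,0), D=(4.00,0)
B = A + 4.00·(cos82°, sin82°) = (0.5567, 3.9611)
|BD| = 5.2485
circle(B,8.00) ∩ circle(D,6.00): a=5.2917, h=5.9998
  candidates: C₊=(8.5565,3.9036) cross=31.490; C₋=(-0.4998,-3.9689) cross=-31.490
  mode + wants cross > 0 → take C=(8.5565,3.9036) (cross=31.490)
ex = (C−B)/|BC| = (1.0000,-0.0072); ey = (0.0072,1.0000)
P = B + 1.69·ex + -1.19·ey = (2.2381,2.7590)

2.24 2.76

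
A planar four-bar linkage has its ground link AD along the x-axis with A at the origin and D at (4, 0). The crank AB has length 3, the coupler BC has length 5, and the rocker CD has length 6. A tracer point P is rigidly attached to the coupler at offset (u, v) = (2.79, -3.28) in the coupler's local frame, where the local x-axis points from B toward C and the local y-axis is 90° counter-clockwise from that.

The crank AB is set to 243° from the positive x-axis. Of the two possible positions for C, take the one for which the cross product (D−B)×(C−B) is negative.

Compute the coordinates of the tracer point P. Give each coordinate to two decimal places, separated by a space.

-1.25 -6.98

A=(0,0), D=(4.00,0)
B = A + 3.00·(cos243°, sin243°) = (-1.3620, -2.6730)
|BD| = 5.9913
circle(B,5.00) ∩ circle(D,6.00): a=2.0777, h=4.5479
  candidates: C₊=(-1.5316,2.3241) cross=27.248; C₋=(2.5265,-5.8162) cross=-27.248
  mode - wants cross < 0 → take C=(2.5265,-5.8162) (cross=-27.248)
ex = (C−B)/|BC| = (0.7777,-0.6286); ey = (0.6286,0.7777)
P = B + 2.79·ex + -3.28·ey = (-1.2542,-6.9778)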